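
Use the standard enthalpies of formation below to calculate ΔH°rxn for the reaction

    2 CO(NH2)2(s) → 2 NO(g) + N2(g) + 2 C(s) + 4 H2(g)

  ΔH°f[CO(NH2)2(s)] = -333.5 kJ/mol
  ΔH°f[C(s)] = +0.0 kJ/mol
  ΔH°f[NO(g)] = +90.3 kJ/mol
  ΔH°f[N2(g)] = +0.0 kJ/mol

ΔH°rxn = Σ nΔHf°(products) − Σ nΔHf°(reactants).
Products: 2·(+90.3) + 1·(+0.0) + 2·(+0.0) + 4·(+0.0) = +180.6
Reactants: 2·(-333.5) = -667.0
ΔH°rxn = (+180.6) − (-667.0) = 847.6 kJ/mol

ΔH°rxn = 847.6 kJ/mol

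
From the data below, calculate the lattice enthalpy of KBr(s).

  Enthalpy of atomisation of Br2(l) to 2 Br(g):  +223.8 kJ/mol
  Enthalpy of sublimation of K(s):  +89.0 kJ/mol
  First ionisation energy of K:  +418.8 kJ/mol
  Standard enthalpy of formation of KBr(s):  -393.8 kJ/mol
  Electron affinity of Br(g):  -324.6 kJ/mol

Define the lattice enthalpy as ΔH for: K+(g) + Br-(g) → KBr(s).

ΔHf° = 1·ΔHsub + 1·(ΣIE) + 1/2·D(Br2) + 1·EA + U
-393.8 = 1·(+89.0) + 1·(+418.8) + 1/2·(+223.8) + 1·(-324.6) + U
U = -393.8 − (+295.1) = -688.9 kJ/mol

U = -688.9 kJ/mol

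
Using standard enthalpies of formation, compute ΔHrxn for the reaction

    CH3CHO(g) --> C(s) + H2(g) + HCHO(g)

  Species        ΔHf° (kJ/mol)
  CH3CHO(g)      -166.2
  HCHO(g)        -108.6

ΔHrxn = 57.6 kJ/mol

Products: 1·(+0.0) + 1·(+0.0) + 1·(-108.6) = -108.6
Reactants: 1·(-166.2) = -166.2
ΔHrxn = (-108.6) − (-166.2) = 57.6 kJ/mol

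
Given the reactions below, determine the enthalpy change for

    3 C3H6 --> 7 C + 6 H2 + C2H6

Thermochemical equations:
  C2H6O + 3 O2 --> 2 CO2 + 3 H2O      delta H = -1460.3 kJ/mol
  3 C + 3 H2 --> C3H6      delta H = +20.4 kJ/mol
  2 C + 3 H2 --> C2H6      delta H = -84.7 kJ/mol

delta H = -145.9 kJ/mol

equation 1: not needed (H2O appears nowhere else).
equation 2 reversed and × 3 (C3H6 must end up as a reactant; scale by 3 for the 3 C3H6): (-3)·(+20.4) = -61.2 kJ/mol
equation 3 as written (C2H6 already on the product side): -84.7 kJ/mol
Combining the equations, delta H = (-61.2) + (-84.7) = -145.9 kJ/mol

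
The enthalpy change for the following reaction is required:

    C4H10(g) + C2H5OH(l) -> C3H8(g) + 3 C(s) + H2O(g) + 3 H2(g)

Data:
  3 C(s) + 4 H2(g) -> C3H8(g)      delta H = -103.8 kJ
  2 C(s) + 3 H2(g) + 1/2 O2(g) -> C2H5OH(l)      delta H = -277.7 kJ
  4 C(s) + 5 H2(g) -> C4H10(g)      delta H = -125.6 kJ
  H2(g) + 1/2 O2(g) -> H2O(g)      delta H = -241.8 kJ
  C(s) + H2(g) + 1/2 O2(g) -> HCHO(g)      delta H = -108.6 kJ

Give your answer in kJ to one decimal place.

equation 1 as written: -103.8 kJ
equation 2 reversed: +277.7 kJ
equation 3 reversed: +125.6 kJ
equation 4 as written: -241.8 kJ
equation 5: not needed.
Combining the equations, delta H = (-103.8) + (+277.7) + (+125.6) + (-241.8) = 57.7 kJ

delta H = 57.7 kJ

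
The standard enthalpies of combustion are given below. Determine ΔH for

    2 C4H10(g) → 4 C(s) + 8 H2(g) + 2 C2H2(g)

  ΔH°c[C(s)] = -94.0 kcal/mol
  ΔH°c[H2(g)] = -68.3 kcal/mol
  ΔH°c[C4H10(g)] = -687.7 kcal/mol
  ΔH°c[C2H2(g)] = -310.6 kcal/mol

ΔH = 168.2 kcal/mol

With combustion enthalpies, reactants minus products:
= [2·(-687.7)] − [4·(-94.0) + 8·(-68.3) + 2·(-310.6)]
= 168.2 kcal/mol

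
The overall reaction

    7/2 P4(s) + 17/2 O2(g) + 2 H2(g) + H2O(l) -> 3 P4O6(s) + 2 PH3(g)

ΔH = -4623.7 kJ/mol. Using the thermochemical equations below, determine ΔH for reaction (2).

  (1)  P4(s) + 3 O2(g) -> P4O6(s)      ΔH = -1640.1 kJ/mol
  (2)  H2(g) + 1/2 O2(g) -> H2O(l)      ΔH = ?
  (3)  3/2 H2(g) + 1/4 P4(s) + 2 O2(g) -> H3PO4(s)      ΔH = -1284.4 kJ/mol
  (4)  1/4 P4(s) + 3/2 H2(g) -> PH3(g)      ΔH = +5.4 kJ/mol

(1) × 3: (3)·(-1640.1) = -4920.3 kJ/mol
(2) reversed: contributes −x
(3): not needed.
(4) × 2: (2)·(+5.4) = +10.8 kJ/mol
-4623.7 = (-4920.3) + (+10.8) − x
x = (-4623.7 − (-4909.5)) / (-1) = -285.8 kJ/mol

ΔH = -285.8 kJ/mol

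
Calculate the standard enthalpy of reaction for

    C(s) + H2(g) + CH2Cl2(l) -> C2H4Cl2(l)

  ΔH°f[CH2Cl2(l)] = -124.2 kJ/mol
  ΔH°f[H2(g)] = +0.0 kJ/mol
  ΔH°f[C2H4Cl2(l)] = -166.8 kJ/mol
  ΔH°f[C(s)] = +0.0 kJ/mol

ΔH° = -42.6 kJ/mol

Products: 1·(-166.8) = -166.8
Reactants: 1·(+0.0) + 1·(+0.0) + 1·(-124.2) = -124.2
ΔH° = (-166.8) − (-124.2) = -42.6 kJ/mol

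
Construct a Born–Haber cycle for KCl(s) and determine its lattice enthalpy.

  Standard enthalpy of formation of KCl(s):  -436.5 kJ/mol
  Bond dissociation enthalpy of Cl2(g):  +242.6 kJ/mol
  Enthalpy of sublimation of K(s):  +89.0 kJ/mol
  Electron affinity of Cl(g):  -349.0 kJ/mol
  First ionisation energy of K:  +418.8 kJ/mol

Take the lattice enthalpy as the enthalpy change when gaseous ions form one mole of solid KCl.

U = -716.6 kJ/mol

ΔHf° = 1·ΔHsub + 1·(ΣIE) + 1/2·D(Cl2) + 1·EA + U
-436.5 = 1·(+89.0) + 1·(+418.8) + 1/2·(+242.6) + 1·(-349.0) + U
U = -436.5 − (+280.1) = -716.6 kJ/mol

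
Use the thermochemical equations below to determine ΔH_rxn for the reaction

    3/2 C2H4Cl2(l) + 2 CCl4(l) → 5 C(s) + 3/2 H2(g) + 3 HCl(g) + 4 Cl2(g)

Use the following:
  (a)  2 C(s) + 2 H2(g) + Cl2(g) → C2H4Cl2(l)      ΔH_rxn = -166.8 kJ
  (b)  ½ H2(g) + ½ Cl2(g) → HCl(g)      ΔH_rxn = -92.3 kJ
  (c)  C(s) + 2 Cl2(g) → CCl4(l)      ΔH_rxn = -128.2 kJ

ΔH_rxn = 229.7 kJ

(a) reversed and × 3/2 (C2H4Cl2(l) must end up as a reactant; scale by 3/2 for the 3/2 C2H4Cl2(l)): (-3/2)·(-166.8) = +250.2 kJ
(b) × 3 (×3 to match 3 HCl(g) in the target): (3)·(-92.3) = -276.9 kJ
(c) reversed and × 2 (reverse to put CCl4(l) on the reactant side; ×2 to match 2 CCl4(l) in the target): (-2)·(-128.2) = +256.4 kJ
ΔH_rxn = (-3/2)·(-166.8) + (3)·(-92.3) + (-2)·(-128.2) = 229.7 kJ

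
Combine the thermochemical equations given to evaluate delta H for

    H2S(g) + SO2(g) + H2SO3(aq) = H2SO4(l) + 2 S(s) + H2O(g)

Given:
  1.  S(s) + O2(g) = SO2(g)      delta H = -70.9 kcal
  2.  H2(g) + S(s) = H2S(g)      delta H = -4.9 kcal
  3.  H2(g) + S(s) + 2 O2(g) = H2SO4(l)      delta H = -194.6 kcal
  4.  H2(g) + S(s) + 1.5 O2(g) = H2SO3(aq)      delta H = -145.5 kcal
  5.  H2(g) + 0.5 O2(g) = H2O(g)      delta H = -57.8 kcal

eq. 1 reversed (reverse to put SO2(g) on the reactant side): +70.9 kcal
eq. 2 reversed (H2S(g) must end up as a reactant): +4.9 kcal
eq. 3 as written (H2SO4(l) already on the product side): -194.6 kcal
eq. 4 reversed (H2SO3(aq) must end up as a reactant): +145.5 kcal
eq. 5 as written (H2O(g) already on the product side): -57.8 kcal
Since enthalpy is a state function, delta H = (-1)·(-70.9) + (-1)·(-4.9) + (1)·(-194.6) + (-1)·(-145.5) + (1)·(-57.8) = -31.1 kcal

delta H = -31.1 kcal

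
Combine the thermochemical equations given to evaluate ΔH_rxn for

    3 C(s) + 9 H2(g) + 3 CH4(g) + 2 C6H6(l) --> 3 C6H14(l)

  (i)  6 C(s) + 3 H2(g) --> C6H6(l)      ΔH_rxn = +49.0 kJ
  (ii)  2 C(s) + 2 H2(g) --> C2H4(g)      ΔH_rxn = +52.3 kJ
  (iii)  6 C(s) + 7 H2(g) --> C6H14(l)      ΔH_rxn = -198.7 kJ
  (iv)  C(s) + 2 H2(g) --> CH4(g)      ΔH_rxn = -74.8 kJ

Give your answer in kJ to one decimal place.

(i) reversed and × 2: (-2)·(+49.0) = -98.0 kJ
(ii): not needed.
(iii) × 3: (3)·(-198.7) = -596.1 kJ
(iv) reversed and × 3: (-3)·(-74.8) = +224.4 kJ
By Hess's law, ΔH_rxn = (-98.0) + (-596.1) + (+224.4) = -469.7 kJ

ΔH_rxn = -469.7 kJ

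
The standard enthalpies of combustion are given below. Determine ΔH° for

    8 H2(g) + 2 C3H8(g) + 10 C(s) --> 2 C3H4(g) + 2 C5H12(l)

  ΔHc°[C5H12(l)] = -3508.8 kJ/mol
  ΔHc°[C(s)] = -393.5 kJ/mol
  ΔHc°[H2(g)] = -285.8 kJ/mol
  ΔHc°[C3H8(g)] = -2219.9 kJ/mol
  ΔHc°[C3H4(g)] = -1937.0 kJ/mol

Using ΔH = Σ nΔHc°(reactants) − Σ nΔHc°(products):
= [8·(-285.8) + 2·(-2219.9) + 10·(-393.5)] − [2·(-1937.0) + 2·(-3508.8)]
= 230.4 kJ/mol

ΔH° = 230.4 kJ/mol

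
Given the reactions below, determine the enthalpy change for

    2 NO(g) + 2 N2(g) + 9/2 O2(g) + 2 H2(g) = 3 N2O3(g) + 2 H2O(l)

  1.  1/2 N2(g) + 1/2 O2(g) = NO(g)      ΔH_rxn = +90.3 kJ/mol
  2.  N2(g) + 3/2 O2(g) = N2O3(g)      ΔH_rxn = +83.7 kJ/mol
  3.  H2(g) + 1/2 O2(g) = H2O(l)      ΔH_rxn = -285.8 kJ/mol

ΔH_rxn = -501.1 kJ/mol

eq. 1 reversed and × 2 (NO(g) must end up as a reactant; ×2 to match 2 NO(g) in the target): (-2)·(+90.3) = -180.6 kJ/mol
eq. 2 × 3 (×3 to match 3 N2O3(g) in the target): (3)·(+83.7) = +251.1 kJ/mol
eq. 3 × 2 (×2 to match 2 H2O(l) in the target): (2)·(-285.8) = -571.6 kJ/mol
ΔH_rxn = (-180.6) + (+251.1) + (-571.6) = -501.1 kJ/mol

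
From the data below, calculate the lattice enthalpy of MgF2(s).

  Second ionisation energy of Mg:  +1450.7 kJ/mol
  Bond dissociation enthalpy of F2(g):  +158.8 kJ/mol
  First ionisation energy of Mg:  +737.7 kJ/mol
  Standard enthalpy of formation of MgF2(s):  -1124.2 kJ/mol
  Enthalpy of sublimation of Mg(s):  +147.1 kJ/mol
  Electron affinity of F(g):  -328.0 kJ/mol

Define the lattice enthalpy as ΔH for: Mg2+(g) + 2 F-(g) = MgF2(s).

ΔHf° = 1·ΔHsub + 1·(ΣIE) + 1·D(F2) + 2·EA + U
-1124.2 = 1·(+147.1) + 1·(+2188.4) + 1·(+158.8) + 2·(-328.0) + U
U = -1124.2 − (+1838.3) = -2962.5 kJ/mol

U = -2962.5 kJ/mol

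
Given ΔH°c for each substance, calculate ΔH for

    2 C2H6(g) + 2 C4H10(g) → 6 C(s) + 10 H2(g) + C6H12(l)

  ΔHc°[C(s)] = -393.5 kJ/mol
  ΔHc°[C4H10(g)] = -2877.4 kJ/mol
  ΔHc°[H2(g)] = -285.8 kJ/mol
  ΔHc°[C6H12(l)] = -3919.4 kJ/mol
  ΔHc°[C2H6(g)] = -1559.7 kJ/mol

Using ΔH = Σ nΔHc°(reactants) − Σ nΔHc°(products):
= [2·(-1559.7) + 2·(-2877.4)] − [6·(-393.5) + 10·(-285.8) + 1·(-3919.4)]
= 264.2 kJ/mol

ΔH = 264.2 kJ/mol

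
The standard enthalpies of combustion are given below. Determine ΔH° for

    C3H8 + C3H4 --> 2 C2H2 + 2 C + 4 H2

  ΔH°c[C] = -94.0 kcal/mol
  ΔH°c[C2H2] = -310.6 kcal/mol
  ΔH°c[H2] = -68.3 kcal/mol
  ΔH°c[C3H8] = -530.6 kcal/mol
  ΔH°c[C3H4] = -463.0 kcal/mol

With combustion enthalpies, reactants minus products:
= [1·(-530.6) + 1·(-463.0)] − [2·(-310.6) + 2·(-94.0) + 4·(-68.3)]
= 88.8 kcal/mol

ΔH° = 88.8 kcal/mol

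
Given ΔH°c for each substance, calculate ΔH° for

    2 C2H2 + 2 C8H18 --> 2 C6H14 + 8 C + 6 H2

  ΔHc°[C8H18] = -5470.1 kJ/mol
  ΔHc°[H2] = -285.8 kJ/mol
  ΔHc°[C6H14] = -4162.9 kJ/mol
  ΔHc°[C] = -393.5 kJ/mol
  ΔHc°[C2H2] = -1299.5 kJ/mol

ΔH° = -350.6 kJ/mol

With combustion enthalpies, reactants minus products:
= [2·(-1299.5) + 2·(-5470.1)] − [2·(-4162.9) + 8·(-393.5) + 6·(-285.8)]
= -350.6 kJ/mol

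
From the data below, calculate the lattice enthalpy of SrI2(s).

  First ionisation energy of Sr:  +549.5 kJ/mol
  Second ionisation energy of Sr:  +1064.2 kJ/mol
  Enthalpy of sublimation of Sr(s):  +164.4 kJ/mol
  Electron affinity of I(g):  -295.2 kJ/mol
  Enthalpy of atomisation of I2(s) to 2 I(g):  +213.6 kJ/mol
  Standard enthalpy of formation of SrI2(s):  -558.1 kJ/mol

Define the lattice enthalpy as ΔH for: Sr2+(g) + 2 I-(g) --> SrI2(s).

ΔHf° = 1·ΔHsub + 1·(ΣIE) + 1·D(I2) + 2·EA + U
-558.1 = 1·(+164.4) + 1·(+1613.7) + 1·(+213.6) + 2·(-295.2) + U
U = -558.1 − (+1401.3) = -1959.4 kJ/mol

U = -1959.4 kJ/mol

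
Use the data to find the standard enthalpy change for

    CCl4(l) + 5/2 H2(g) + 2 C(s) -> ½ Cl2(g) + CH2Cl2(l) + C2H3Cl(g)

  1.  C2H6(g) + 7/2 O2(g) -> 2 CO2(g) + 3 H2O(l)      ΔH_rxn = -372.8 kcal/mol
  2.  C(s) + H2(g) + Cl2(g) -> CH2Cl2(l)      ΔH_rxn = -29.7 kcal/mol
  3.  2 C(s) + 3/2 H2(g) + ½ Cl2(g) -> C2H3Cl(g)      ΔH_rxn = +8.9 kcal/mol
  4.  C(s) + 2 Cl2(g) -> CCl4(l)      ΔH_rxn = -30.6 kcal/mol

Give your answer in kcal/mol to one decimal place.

ΔH_rxn = 9.8 kcal/mol

eq. 1: not needed.
eq. 2 as written: -29.7 kcal/mol
eq. 3 as written: +8.9 kcal/mol
eq. 4 reversed: +30.6 kcal/mol
ΔH_rxn = (-29.7) + (+8.9) + (+30.6) = 9.8 kcal/mol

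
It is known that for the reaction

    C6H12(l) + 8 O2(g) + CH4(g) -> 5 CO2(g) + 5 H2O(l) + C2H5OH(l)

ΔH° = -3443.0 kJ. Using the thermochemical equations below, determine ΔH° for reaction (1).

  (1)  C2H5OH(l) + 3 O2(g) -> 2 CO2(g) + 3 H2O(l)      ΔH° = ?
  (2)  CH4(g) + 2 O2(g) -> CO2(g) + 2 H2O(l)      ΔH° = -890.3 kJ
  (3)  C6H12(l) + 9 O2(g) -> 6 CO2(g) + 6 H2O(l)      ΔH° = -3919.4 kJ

(1) reversed: contributes −x
(2) as written: -890.3 kJ
(3) as written: -3919.4 kJ
-3443.0 = (-890.3) + (-3919.4) − x
x = (-3443.0 − (-4809.7)) / (-1) = -1366.7 kJ

ΔH° = -1366.7 kJ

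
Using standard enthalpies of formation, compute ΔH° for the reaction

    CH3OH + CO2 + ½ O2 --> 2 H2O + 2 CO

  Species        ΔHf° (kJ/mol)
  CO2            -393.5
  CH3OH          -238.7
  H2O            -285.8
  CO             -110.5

ΔH°rxn = Σ nΔHf°(products) − Σ nΔHf°(reactants).
Products: 2·(-285.8) + 2·(-110.5) = -792.6
Reactants: 1·(-238.7) + 1·(-393.5) + 1/2·(+0.0) = -632.2
ΔH° = (-792.6) − (-632.2) = -160.4 kJ/mol

ΔH° = -160.4 kJ/mol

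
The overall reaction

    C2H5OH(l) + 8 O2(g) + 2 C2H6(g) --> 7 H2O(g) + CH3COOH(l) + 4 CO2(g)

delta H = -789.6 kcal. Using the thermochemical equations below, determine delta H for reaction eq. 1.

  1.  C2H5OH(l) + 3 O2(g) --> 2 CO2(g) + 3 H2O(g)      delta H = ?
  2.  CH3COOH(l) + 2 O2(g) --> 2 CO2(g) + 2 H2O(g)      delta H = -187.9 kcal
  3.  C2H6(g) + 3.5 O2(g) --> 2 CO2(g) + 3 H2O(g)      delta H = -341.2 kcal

delta H = -295.1 kcal

eq. 1 as written (C2H5OH(l) already on the reactant side): contributes x
eq. 2 reversed (reverse to put CH3COOH(l) on the product side): +187.9 kcal
eq. 3 × 2 (×2 to match 2 C2H6(g) in the target): (2)·(-341.2) = -682.4 kcal
-789.6 = (+187.9) + (-682.4) + x
x = (-789.6 − (-494.5)) / (1) = -295.1 kcal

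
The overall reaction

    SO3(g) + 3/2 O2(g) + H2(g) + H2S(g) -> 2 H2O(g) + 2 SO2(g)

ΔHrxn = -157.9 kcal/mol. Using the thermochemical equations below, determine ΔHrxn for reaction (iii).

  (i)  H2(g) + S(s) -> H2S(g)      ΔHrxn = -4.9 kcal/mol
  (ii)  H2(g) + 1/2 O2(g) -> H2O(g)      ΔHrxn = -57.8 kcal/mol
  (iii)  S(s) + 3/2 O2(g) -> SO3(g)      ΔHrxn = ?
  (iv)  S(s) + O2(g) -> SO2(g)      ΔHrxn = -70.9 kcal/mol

ΔHrxn = -94.6 kcal/mol

(i) reversed: +4.9 kcal/mol
(ii) × 2: (2)·(-57.8) = -115.6 kcal/mol
(iii) reversed: contributes −x
(iv) × 2: (2)·(-70.9) = -141.8 kcal/mol
-157.9 = (+4.9) + (-115.6) + (-141.8) − x
x = (-157.9 − (-252.5)) / (-1) = -94.6 kcal/mol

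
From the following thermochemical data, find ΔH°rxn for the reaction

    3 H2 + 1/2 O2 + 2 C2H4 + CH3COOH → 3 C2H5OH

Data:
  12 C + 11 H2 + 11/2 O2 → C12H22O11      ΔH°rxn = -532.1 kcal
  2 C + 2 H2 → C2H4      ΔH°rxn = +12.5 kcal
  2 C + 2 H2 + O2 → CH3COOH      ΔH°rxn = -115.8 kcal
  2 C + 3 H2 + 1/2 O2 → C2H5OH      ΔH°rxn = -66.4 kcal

ΔH°rxn = -108.4 kcal

equation 1: not needed.
equation 2 reversed and × 2: (-2)·(+12.5) = -25.0 kcal
equation 3 reversed: +115.8 kcal
equation 4 × 3: (3)·(-66.4) = -199.2 kcal
Summing the manipulated equations, ΔH°rxn = (-25.0) + (+115.8) + (-199.2) = -108.4 kcal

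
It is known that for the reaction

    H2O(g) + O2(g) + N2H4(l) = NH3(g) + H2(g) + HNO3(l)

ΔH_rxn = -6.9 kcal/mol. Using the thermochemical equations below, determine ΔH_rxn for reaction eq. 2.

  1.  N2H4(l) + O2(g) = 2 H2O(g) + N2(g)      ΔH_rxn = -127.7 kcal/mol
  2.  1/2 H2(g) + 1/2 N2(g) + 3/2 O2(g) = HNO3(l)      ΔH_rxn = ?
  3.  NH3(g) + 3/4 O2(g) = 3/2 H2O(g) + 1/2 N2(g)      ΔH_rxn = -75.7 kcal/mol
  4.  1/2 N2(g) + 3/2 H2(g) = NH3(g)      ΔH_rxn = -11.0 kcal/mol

ΔH_rxn = -41.6 kcal/mol

eq. 1 as written (N2H4(l) already on the reactant side): -127.7 kcal/mol
eq. 2 as written (HNO3(l) already on the product side): contributes x
eq. 3 reversed and × 2: (-2)·(-75.7) = +151.4 kcal/mol
eq. 4 reversed: +11.0 kcal/mol
-6.9 = (-127.7) + (+151.4) + (+11.0) + x
x = (-6.9 − (+34.7)) / (1) = -41.6 kcal/mol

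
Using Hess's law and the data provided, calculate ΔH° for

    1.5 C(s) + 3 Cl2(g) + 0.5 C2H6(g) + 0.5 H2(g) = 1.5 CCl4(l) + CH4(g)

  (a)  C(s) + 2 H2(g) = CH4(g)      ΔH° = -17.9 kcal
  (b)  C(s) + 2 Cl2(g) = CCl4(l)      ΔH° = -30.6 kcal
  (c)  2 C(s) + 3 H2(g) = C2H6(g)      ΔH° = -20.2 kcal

(a) as written: -17.9 kcal
(b) × 3/2: (3/2)·(-30.6) = -45.9 kcal
(c) reversed and × 1/2: (-1/2)·(-20.2) = +10.1 kcal
Combining the equations, ΔH° = (-17.9) + (-45.9) + (+10.1) = -53.7 kcal

ΔH° = -53.7 kcal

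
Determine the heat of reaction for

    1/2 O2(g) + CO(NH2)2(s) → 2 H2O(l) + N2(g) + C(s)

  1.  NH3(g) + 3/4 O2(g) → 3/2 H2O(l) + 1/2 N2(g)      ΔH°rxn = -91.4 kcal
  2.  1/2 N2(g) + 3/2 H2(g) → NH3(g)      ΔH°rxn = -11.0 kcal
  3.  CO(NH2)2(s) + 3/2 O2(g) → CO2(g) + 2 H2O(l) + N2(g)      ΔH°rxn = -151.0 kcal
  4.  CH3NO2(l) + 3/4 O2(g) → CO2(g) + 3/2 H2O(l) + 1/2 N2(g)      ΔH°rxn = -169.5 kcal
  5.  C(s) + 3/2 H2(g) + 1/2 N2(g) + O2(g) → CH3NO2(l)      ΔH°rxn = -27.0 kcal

eq. 1 as written: -91.4 kcal
eq. 2 as written: -11.0 kcal
eq. 3 as written: -151.0 kcal
eq. 4 reversed: +169.5 kcal
eq. 5 reversed: +27.0 kcal
ΔH°rxn = (1)·(-91.4) + (1)·(-11.0) + (1)·(-151.0) + (-1)·(-169.5) + (-1)·(-27.0) = -56.9 kcal

ΔH°rxn = -56.9 kcal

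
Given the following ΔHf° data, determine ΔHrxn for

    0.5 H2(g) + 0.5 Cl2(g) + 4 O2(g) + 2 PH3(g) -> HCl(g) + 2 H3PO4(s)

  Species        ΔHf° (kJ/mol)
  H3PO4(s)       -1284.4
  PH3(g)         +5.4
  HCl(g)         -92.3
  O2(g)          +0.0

ΔHrxn = -2671.9 kJ/mol

Products: 1·(-92.3) + 2·(-1284.4) = -2661.1
Reactants: 1/2·(+0.0) + 1/2·(+0.0) + 4·(+0.0) + 2·(+5.4) = +10.8
ΔHrxn = (-2661.1) − (+10.8) = -2671.9 kJ/mol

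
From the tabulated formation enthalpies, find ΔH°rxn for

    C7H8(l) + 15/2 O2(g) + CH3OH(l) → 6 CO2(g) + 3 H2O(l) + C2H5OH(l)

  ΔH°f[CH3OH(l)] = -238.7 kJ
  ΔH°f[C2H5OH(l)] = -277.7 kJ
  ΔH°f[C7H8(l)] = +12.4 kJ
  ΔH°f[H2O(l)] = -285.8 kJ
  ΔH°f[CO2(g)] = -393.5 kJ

Products: 6·(-393.5) + 3·(-285.8) + 1·(-277.7) = -3496.1
Reactants: 1·(+12.4) + 15/2·(+0.0) + 1·(-238.7) = -226.3
ΔH°rxn = (-3496.1) − (-226.3) = -3269.8 kJ

ΔH°rxn = -3269.8 kJ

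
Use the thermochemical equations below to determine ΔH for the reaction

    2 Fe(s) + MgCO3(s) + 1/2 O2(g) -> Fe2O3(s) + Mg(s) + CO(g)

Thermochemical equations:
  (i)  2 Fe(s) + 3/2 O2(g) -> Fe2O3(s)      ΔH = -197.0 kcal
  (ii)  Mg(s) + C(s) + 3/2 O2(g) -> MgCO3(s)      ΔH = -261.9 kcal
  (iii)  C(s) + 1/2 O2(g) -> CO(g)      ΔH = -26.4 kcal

(i) as written (Fe2O3(s) already on the product side): -197.0 kcal
(ii) reversed (reverse to put MgCO3(s) on the reactant side): +261.9 kcal
(iii) as written (CO(g) already on the product side): -26.4 kcal
Combining the equations, ΔH = (-197.0) + (+261.9) + (-26.4) = 38.5 kcal

ΔH = 38.5 kcal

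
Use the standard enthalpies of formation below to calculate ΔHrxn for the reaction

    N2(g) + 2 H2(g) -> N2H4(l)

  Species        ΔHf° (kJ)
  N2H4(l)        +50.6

ΔHrxn = 50.6 kJ

Products: 1·(+50.6) = +50.6
Reactants: 1·(+0.0) + 2·(+0.0) = +0.0
ΔHrxn = (+50.6) − (+0.0) = 50.6 kJ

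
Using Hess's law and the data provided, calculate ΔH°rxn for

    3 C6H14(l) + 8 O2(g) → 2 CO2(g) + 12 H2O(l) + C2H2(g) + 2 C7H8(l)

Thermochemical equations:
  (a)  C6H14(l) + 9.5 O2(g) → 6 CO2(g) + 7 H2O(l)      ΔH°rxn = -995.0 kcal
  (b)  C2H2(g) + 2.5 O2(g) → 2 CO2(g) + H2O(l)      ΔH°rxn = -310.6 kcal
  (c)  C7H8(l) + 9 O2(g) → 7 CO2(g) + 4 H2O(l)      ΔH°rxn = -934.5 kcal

ΔH°rxn = -805.4 kcal

(a) × 3 (×3 to match 3 C6H14(l) in the target): (3)·(-995.0) = -2985.0 kcal
(b) reversed (reverse to put C2H2(g) on the product side): +310.6 kcal
(c) reversed and × 2 (C7H8(l) must end up as a product; scale by 2 for the 2 C7H8(l)): (-2)·(-934.5) = +1869.0 kcal
Summing the manipulated equations, ΔH°rxn = (-2985.0) + (+310.6) + (+1869.0) = -805.4 kcal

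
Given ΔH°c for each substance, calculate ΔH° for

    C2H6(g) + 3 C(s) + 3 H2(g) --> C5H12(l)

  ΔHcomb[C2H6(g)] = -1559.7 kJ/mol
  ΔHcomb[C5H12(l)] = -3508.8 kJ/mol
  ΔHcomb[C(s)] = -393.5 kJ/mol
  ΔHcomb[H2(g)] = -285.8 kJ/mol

ΔH° = -88.8 kJ/mol

With combustion enthalpies, reactants minus products:
= [1·(-1559.7) + 3·(-393.5) + 3·(-285.8)] − [1·(-3508.8)]
= -88.8 kJ/mol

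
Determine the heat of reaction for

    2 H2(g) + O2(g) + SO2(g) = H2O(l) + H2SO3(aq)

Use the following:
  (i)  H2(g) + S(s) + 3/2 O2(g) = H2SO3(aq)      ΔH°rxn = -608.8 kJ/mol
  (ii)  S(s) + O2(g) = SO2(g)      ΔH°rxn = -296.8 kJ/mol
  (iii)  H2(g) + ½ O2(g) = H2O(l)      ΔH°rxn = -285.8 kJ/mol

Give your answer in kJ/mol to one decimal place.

(i) as written: -608.8 kJ/mol
(ii) reversed: +296.8 kJ/mol
(iii) as written: -285.8 kJ/mol
Since enthalpy is a state function, ΔH°rxn = (-608.8) + (+296.8) + (-285.8) = -597.8 kJ/mol

ΔH°rxn = -597.8 kJ/mol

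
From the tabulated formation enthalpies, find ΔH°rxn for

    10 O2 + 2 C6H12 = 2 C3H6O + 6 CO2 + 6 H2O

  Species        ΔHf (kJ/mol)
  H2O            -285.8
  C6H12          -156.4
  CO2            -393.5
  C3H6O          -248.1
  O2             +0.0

ΔH°rxn = Σ nΔHf°(products) − Σ nΔHf°(reactants).
Products: 2·(-248.1) + 6·(-393.5) + 6·(-285.8) = -4572.0
Reactants: 10·(+0.0) + 2·(-156.4) = -312.8
ΔH°rxn = (-4572.0) − (-312.8) = -4259.2 kJ/mol

ΔH°rxn = -4259.2 kJ/mol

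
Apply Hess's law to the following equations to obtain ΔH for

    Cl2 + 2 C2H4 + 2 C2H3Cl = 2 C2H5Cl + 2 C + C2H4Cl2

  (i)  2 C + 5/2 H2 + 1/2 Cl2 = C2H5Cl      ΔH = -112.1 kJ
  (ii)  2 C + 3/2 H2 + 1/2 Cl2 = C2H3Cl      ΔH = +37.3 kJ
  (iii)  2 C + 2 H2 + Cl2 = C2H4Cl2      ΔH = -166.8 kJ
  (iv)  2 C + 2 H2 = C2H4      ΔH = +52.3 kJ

ΔH = -570.2 kJ

(i) × 2 (scale by 2 for the 2 C2H5Cl): (2)·(-112.1) = -224.2 kJ
(ii) reversed and × 2 (C2H3Cl must end up as a reactant; scale by 2 for the 2 C2H3Cl): (-2)·(+37.3) = -74.6 kJ
(iii) as written (C2H4Cl2 already on the product side): -166.8 kJ
(iv) reversed and × 2 (reverse to put C2H4 on the reactant side; scale by 2 for the 2 C2H4): (-2)·(+52.3) = -104.6 kJ
Summing the manipulated equations, ΔH = (-224.2) + (-74.6) + (-166.8) + (-104.6) = -570.2 kJ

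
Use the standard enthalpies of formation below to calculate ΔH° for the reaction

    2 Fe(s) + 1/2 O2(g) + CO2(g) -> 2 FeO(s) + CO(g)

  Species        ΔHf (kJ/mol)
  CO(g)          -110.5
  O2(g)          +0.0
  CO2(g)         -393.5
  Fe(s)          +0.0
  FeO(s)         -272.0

ΔH° = -261.0 kJ/mol

Products: 2·(-272.0) + 1·(-110.5) = -654.5
Reactants: 2·(+0.0) + 1/2·(+0.0) + 1·(-393.5) = -393.5
ΔH° = (-654.5) − (-393.5) = -261.0 kJ/mol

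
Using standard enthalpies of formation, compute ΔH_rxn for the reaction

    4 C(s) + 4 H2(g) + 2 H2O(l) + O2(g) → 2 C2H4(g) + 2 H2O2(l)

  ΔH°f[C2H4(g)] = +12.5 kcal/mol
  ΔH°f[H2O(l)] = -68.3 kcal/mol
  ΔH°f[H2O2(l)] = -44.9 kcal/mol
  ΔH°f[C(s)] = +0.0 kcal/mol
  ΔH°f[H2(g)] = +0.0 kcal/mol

ΔH_rxn = 71.8 kcal/mol

Products: 2·(+12.5) + 2·(-44.9) = -64.8
Reactants: 4·(+0.0) + 4·(+0.0) + 2·(-68.3) + 1·(+0.0) = -136.6
ΔH_rxn = (-64.8) − (-136.6) = 71.8 kcal/mol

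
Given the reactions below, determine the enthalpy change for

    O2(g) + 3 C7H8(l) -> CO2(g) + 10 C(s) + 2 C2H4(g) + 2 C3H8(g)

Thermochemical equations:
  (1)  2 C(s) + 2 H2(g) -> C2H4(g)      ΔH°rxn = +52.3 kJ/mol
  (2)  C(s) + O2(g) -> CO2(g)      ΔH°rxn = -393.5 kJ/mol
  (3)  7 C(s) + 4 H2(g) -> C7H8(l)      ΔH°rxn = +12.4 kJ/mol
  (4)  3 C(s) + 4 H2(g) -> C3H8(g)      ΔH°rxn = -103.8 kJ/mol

ΔH°rxn = -533.7 kJ/mol

(1) × 2 (scale by 2 for the 2 C2H4(g)): (2)·(+52.3) = +104.6 kJ/mol
(2) as written (CO2(g) already on the product side): -393.5 kJ/mol
(3) reversed and × 3 (C7H8(l) must end up as a reactant; ×3 to match 3 C7H8(l) in the target): (-3)·(+12.4) = -37.2 kJ/mol
(4) × 2 (scale by 2 for the 2 C3H8(g)): (2)·(-103.8) = -207.6 kJ/mol
By Hess's law, ΔH°rxn = (2)·(+52.3) + (1)·(-393.5) + (-3)·(+12.4) + (2)·(-103.8) = -533.7 kJ/mol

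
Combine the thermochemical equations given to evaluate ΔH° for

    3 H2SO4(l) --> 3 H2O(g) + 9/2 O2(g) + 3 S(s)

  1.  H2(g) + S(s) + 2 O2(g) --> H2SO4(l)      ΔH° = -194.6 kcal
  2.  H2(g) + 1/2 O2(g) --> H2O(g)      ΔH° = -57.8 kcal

ΔH° = 410.4 kcal

eq. 1 reversed and × 3: (-3)·(-194.6) = +583.8 kcal
eq. 2 × 3: (3)·(-57.8) = -173.4 kcal
Summing the manipulated equations, ΔH° = (+583.8) + (-173.4) = 410.4 kcal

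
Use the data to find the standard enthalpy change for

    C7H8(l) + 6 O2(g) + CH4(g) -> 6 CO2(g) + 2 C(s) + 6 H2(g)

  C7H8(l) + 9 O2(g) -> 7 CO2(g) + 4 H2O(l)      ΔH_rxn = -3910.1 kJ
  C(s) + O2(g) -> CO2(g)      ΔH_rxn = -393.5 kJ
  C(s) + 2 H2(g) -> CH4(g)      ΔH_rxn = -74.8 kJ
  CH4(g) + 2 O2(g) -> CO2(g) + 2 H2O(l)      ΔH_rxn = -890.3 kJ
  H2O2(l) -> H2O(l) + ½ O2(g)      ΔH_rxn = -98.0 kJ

equation 1 as written: -3910.1 kJ
equation 2 as written: -393.5 kJ
equation 3 reversed and × 3: (-3)·(-74.8) = +224.4 kJ
equation 4 reversed and × 2: (-2)·(-890.3) = +1780.6 kJ
equation 5: not needed.
By Hess's law, ΔH_rxn = (1)·(-3910.1) + (1)·(-393.5) + (-3)·(-74.8) + (-2)·(-890.3) = -2298.6 kJ

ΔH_rxn = -2298.6 kJ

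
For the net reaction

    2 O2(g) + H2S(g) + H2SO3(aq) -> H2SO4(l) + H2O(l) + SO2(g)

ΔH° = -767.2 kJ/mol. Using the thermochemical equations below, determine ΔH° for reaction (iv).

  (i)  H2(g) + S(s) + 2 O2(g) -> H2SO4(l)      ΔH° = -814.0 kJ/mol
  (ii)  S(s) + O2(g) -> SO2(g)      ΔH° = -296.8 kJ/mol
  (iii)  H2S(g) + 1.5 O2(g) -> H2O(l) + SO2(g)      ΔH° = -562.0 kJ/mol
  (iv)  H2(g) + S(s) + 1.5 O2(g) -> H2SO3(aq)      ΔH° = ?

ΔH° = -608.8 kJ/mol

(i) as written: -814.0 kJ/mol
(ii): not needed.
(iii) as written: -562.0 kJ/mol
(iv) reversed: contributes −x
-767.2 = (-814.0) + (-562.0) − x
x = (-767.2 − (-1376.0)) / (-1) = -608.8 kJ/mol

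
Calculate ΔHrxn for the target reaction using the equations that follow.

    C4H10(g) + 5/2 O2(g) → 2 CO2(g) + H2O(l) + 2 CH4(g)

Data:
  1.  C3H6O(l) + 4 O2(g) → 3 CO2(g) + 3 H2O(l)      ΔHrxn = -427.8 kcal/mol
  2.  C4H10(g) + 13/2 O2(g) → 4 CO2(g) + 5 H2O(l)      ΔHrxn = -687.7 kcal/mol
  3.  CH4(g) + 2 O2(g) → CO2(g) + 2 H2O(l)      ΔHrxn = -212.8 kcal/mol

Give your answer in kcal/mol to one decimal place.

ΔHrxn = -262.1 kcal/mol

eq. 1: not needed.
eq. 2 as written: -687.7 kcal/mol
eq. 3 reversed and × 2: (-2)·(-212.8) = +425.6 kcal/mol
ΔHrxn = (-687.7) + (+425.6) = -262.1 kcal/mol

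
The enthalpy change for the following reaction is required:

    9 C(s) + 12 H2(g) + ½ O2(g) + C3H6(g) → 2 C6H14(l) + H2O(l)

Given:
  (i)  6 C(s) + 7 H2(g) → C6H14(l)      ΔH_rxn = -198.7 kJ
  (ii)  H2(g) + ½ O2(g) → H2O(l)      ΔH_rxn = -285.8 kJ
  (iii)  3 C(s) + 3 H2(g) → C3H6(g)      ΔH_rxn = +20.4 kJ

ΔH_rxn = -703.6 kJ

(i) × 2: (2)·(-198.7) = -397.4 kJ
(ii) as written: -285.8 kJ
(iii) reversed: -20.4 kJ
Combining the equations, ΔH_rxn = (-397.4) + (-285.8) + (-20.4) = -703.6 kJ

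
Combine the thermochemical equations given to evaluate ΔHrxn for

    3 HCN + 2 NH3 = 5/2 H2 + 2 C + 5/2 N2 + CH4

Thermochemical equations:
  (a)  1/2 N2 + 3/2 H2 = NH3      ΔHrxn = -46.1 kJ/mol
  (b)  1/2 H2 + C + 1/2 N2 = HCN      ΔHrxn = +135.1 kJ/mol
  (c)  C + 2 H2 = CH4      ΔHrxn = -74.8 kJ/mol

(a) reversed and × 2 (NH3 must end up as a reactant; scale by 2 for the 2 NH3): (-2)·(-46.1) = +92.2 kJ/mol
(b) reversed and × 3 (reverse to put HCN on the reactant side; scale by 3 for the 3 HCN): (-3)·(+135.1) = -405.3 kJ/mol
(c) as written (CH4 already on the product side): -74.8 kJ/mol
By Hess's law, ΔHrxn = (+92.2) + (-405.3) + (-74.8) = -387.9 kJ/mol

ΔHrxn = -387.9 kJ/mol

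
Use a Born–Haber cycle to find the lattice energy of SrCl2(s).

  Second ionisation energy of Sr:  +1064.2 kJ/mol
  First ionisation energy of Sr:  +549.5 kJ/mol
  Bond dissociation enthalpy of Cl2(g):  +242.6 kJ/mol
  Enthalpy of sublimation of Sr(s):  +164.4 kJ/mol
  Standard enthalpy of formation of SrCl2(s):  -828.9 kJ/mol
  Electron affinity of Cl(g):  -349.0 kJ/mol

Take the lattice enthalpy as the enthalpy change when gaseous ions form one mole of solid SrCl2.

ΔHf° = 1·ΔHsub + 1·(ΣIE) + 1·D(Cl2) + 2·EA + U
-828.9 = 1·(+164.4) + 1·(+1613.7) + 1·(+242.6) + 2·(-349.0) + U
U = -828.9 − (+1322.7) = -2151.6 kJ/mol

U = -2151.6 kJ/mol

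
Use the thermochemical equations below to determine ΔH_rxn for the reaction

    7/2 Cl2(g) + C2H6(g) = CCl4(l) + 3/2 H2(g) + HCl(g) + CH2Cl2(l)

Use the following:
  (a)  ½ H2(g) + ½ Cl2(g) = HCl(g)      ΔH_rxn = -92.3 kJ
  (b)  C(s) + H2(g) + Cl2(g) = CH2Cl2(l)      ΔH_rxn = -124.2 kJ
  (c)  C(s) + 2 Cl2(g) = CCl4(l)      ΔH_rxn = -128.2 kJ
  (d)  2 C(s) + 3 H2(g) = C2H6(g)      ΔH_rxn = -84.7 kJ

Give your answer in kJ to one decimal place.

(a) as written: -92.3 kJ
(b) as written: -124.2 kJ
(c) as written: -128.2 kJ
(d) reversed: +84.7 kJ
Summing the manipulated equations, ΔH_rxn = (-92.3) + (-124.2) + (-128.2) + (+84.7) = -260.0 kJ

ΔH_rxn = -260.0 kJ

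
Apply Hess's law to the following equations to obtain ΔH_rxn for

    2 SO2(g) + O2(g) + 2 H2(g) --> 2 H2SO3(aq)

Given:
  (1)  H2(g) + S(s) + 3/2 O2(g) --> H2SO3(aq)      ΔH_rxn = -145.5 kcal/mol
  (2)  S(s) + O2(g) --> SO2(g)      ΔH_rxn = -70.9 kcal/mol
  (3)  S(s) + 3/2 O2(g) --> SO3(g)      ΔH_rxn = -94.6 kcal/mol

(1) × 2 (×2 to match 2 H2SO3(aq) in the target): (2)·(-145.5) = -291.0 kcal/mol
(2) reversed and × 2 (reverse to put SO2(g) on the reactant side; ×2 to match 2 SO2(g) in the target): (-2)·(-70.9) = +141.8 kcal/mol
(3): not needed (SO3(g) appears nowhere else).
By Hess's law, ΔH_rxn = (-291.0) + (+141.8) = -149.2 kcal/mol

ΔH_rxn = -149.2 kcal/mol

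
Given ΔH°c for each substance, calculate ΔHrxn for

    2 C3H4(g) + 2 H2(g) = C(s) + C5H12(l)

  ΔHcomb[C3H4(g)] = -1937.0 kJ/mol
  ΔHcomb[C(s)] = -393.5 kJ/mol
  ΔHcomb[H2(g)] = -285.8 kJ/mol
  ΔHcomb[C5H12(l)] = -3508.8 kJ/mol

Using ΔH = Σ nΔHc°(reactants) − Σ nΔHc°(products):
= [2·(-1937.0) + 2·(-285.8)] − [1·(-393.5) + 1·(-3508.8)]
= -543.3 kJ/mol

ΔHrxn = -543.3 kJ/mol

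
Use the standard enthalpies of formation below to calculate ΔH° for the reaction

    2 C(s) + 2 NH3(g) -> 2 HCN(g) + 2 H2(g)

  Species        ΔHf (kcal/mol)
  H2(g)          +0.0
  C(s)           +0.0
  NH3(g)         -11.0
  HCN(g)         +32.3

ΔH° = 86.6 kcal/mol

Products: 2·(+32.3) + 2·(+0.0) = +64.6
Reactants: 2·(+0.0) + 2·(-11.0) = -22.0
ΔH° = (+64.6) − (-22.0) = 86.6 kcal/mol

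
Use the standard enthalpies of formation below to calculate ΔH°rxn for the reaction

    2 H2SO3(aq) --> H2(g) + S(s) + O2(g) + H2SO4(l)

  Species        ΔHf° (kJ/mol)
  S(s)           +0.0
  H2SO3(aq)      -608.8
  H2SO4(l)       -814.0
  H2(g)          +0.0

ΔH°rxn = Σ nΔHf°(products) − Σ nΔHf°(reactants).
Products: 1·(+0.0) + 1·(+0.0) + 1·(+0.0) + 1·(-814.0) = -814.0
Reactants: 2·(-608.8) = -1217.6
ΔH°rxn = (-814.0) − (-1217.6) = 403.6 kJ/mol

ΔH°rxn = 403.6 kJ/mol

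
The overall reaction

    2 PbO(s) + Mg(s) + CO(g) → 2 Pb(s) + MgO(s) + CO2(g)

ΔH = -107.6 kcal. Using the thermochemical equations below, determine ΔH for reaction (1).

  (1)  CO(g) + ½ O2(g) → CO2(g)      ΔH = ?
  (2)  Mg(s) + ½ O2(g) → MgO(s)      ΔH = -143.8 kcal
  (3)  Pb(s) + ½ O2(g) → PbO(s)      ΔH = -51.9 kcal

ΔH = -67.6 kcal

(1) as written: contributes x
(2) as written: -143.8 kcal
(3) reversed and × 2: (-2)·(-51.9) = +103.8 kcal
-107.6 = (-143.8) + (+103.8) + x
x = (-107.6 − (-40.0)) / (1) = -67.6 kcal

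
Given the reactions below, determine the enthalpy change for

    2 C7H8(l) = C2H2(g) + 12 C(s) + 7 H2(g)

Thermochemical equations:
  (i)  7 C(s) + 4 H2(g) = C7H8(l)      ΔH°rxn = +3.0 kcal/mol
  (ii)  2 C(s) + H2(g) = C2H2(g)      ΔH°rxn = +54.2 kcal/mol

(i) reversed and × 2: (-2)·(+3.0) = -6.0 kcal/mol
(ii) as written: +54.2 kcal/mol
Since enthalpy is a state function, ΔH°rxn = (-2)·(+3.0) + (1)·(+54.2) = 48.2 kcal/mol

ΔH°rxn = 48.2 kcal/mol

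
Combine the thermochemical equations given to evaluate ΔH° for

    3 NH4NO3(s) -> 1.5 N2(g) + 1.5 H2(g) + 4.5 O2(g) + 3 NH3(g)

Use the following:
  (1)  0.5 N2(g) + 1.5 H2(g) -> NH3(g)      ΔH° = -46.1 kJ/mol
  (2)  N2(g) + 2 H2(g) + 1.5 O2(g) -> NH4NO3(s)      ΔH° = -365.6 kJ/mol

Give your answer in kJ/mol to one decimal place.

(1) × 3 (×3 to match 3 NH3(g) in the target): (3)·(-46.1) = -138.3 kJ/mol
(2) reversed and × 3 (NH4NO3(s) must end up as a reactant; ×3 to match 3 NH4NO3(s) in the target): (-3)·(-365.6) = +1096.8 kJ/mol
Since enthalpy is a state function, ΔH° = (-138.3) + (+1096.8) = 958.5 kJ/mol

ΔH° = 958.5 kJ/mol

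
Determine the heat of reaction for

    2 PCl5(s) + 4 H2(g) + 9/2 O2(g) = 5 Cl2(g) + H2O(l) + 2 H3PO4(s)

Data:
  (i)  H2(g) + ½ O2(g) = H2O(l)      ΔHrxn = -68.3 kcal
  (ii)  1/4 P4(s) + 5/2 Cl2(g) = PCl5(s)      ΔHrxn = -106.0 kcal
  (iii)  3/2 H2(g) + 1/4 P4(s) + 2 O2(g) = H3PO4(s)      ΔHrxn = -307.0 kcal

(i) as written: -68.3 kcal
(ii) reversed and × 2: (-2)·(-106.0) = +212.0 kcal
(iii) × 2: (2)·(-307.0) = -614.0 kcal
ΔHrxn = (-68.3) + (+212.0) + (-614.0) = -470.3 kcal

ΔHrxn = -470.3 kcal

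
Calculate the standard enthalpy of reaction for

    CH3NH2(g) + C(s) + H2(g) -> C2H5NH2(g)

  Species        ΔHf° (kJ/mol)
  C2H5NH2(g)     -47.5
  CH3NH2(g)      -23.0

ΔH°rxn = -24.5 kJ/mol

Products: 1·(-47.5) = -47.5
Reactants: 1·(-23.0) + 1·(+0.0) + 1·(+0.0) = -23.0
ΔH°rxn = (-47.5) − (-23.0) = -24.5 kJ/mol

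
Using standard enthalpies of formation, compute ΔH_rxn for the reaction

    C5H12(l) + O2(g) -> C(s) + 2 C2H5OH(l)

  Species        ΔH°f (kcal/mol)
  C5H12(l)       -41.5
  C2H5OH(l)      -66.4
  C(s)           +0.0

Products: 1·(+0.0) + 2·(-66.4) = -132.8
Reactants: 1·(-41.5) + 1·(+0.0) = -41.5
ΔH_rxn = (-132.8) − (-41.5) = -91.3 kcal/mol

ΔH_rxn = -91.3 kcal/mol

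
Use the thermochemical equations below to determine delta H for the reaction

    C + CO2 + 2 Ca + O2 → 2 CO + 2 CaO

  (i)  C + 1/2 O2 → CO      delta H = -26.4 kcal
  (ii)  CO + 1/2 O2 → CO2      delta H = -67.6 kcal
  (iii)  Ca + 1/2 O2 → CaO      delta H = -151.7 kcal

delta H = -262.2 kcal

(i) as written: -26.4 kcal
(ii) reversed: +67.6 kcal
(iii) × 2: (2)·(-151.7) = -303.4 kcal
delta H = (1)·(-26.4) + (-1)·(-67.6) + (2)·(-151.7) = -262.2 kcal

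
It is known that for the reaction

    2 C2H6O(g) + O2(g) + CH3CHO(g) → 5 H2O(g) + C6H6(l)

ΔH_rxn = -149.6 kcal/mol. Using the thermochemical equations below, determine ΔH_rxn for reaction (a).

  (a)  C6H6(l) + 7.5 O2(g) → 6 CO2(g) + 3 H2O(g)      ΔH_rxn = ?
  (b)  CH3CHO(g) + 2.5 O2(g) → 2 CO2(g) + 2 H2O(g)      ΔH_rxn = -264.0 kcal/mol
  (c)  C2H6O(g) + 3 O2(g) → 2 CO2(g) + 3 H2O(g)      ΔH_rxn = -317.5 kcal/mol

(a) reversed (reverse to put C6H6(l) on the product side): contributes −x
(b) as written (CH3CHO(g) already on the reactant side): -264.0 kcal/mol
(c) × 2 (scale by 2 for the 2 C2H6O(g)): (2)·(-317.5) = -635.0 kcal/mol
-149.6 = (-264.0) + (-635.0) − x
x = (-149.6 − (-899.0)) / (-1) = -749.4 kcal/mol

ΔH_rxn = -749.4 kcal/mol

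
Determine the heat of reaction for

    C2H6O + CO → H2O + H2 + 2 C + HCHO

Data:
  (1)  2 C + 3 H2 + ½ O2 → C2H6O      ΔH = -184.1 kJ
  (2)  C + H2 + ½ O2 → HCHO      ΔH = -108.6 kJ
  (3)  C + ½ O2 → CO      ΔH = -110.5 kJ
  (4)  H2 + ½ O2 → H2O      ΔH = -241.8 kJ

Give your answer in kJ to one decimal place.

ΔH = -55.8 kJ

(1) reversed: +184.1 kJ
(2) as written: -108.6 kJ
(3) reversed: +110.5 kJ
(4) as written: -241.8 kJ
By Hess's law, ΔH = (-1)·(-184.1) + (1)·(-108.6) + (-1)·(-110.5) + (1)·(-241.8) = -55.8 kJ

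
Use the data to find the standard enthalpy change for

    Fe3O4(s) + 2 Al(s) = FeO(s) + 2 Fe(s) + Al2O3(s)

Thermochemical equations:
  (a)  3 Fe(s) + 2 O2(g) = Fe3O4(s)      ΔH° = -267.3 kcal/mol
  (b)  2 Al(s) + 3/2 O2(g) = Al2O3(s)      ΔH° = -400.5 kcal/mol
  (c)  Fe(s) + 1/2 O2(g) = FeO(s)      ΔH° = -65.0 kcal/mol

ΔH° = -198.2 kcal/mol

(a) reversed: +267.3 kcal/mol
(b) as written: -400.5 kcal/mol
(c) as written: -65.0 kcal/mol
Combining the equations, ΔH° = (-1)·(-267.3) + (1)·(-400.5) + (1)·(-65.0) = -198.2 kcal/mol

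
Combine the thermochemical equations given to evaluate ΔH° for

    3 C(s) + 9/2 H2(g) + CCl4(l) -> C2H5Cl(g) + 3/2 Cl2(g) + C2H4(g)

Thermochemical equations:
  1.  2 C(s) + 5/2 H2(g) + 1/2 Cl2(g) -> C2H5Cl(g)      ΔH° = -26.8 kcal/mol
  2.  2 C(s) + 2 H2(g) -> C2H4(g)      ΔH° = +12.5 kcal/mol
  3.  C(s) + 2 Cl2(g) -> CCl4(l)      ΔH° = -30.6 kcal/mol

ΔH° = 16.3 kcal/mol

eq. 1 as written: -26.8 kcal/mol
eq. 2 as written: +12.5 kcal/mol
eq. 3 reversed: +30.6 kcal/mol
ΔH° = (-26.8) + (+12.5) + (+30.6) = 16.3 kcal/mol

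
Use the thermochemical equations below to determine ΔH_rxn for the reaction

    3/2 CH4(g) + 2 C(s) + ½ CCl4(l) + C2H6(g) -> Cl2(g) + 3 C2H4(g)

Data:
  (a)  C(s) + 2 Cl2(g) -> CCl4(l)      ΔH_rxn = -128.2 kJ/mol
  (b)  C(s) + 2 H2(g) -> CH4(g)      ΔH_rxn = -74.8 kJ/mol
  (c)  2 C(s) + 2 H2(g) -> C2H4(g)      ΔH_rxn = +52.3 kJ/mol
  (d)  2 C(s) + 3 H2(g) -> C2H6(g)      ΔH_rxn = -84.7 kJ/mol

(a) reversed and × 1/2: (-1/2)·(-128.2) = +64.1 kJ/mol
(b) reversed and × 3/2: (-3/2)·(-74.8) = +112.2 kJ/mol
(c) × 3: (3)·(+52.3) = +156.9 kJ/mol
(d) reversed: +84.7 kJ/mol
ΔH_rxn = (-1/2)·(-128.2) + (-3/2)·(-74.8) + (3)·(+52.3) + (-1)·(-84.7) = 417.9 kJ/mol

ΔH_rxn = 417.9 kJ/mol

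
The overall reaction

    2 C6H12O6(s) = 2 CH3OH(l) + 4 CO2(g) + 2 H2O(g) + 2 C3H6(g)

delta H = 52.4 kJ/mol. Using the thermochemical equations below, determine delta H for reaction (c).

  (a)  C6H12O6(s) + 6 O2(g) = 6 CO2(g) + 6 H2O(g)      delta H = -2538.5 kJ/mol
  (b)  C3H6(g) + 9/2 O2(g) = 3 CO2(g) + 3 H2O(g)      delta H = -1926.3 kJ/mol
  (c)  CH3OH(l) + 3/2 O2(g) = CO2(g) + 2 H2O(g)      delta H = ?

(a) × 2 (×2 to match 2 C6H12O6(s) in the target): (2)·(-2538.5) = -5077.0 kJ/mol
(b) reversed and × 2 (reverse to put C3H6(g) on the product side; scale by 2 for the 2 C3H6(g)): (-2)·(-1926.3) = +3852.6 kJ/mol
(c) reversed and × 2 (CH3OH(l) must end up as a product; scale by 2 for the 2 CH3OH(l)): contributes −2·x
+52.4 = (-5077.0) + (+3852.6) − 2·x
x = (+52.4 − (-1224.4)) / (-2) = -638.4 kJ/mol

delta H = -638.4 kJ/mol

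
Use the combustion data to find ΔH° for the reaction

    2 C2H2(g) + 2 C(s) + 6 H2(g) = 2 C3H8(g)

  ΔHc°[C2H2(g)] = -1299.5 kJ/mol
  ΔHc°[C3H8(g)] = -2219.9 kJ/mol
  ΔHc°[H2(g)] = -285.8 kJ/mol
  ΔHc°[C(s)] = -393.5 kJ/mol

With combustion enthalpies, reactants minus products:
= [2·(-1299.5) + 2·(-393.5) + 6·(-285.8)] − [2·(-2219.9)]
= -661.0 kJ/mol

ΔH° = -661.0 kJ/mol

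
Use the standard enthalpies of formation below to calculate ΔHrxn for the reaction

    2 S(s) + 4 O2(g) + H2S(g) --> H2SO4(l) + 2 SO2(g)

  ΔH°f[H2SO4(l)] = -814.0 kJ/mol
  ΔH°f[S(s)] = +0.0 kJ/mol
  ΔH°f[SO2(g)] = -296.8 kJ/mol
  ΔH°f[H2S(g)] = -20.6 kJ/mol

ΔHrxn = -1387.0 kJ/mol

ΔH°rxn = Σ nΔHf°(products) − Σ nΔHf°(reactants).
Products: 1·(-814.0) + 2·(-296.8) = -1407.6
Reactants: 2·(+0.0) + 4·(+0.0) + 1·(-20.6) = -20.6
ΔHrxn = (-1407.6) − (-20.6) = -1387.0 kJ/mol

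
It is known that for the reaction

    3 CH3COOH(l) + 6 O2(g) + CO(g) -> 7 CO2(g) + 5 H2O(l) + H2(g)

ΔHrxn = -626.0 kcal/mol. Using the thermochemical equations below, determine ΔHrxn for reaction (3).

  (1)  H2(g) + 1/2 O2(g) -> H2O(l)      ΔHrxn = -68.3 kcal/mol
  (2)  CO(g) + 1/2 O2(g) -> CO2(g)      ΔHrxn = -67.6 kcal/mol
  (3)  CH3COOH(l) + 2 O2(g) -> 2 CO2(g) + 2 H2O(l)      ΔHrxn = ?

(1) reversed: +68.3 kcal/mol
(2) as written: -67.6 kcal/mol
(3) × 3: contributes 3·x
-626.0 = (+68.3) + (-67.6) + 3·x
x = (-626.0 − (+0.7)) / (3) = -208.9 kcal/mol

ΔHrxn = -208.9 kcal/mol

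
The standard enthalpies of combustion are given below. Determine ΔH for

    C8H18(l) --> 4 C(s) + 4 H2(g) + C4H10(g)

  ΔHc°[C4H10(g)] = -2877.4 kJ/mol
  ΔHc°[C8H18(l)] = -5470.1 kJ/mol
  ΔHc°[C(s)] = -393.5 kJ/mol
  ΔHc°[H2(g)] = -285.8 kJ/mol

With combustion enthalpies, reactants minus products:
= [1·(-5470.1)] − [4·(-393.5) + 4·(-285.8) + 1·(-2877.4)]
= 124.5 kJ/mol

ΔH = 124.5 kJ/mol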